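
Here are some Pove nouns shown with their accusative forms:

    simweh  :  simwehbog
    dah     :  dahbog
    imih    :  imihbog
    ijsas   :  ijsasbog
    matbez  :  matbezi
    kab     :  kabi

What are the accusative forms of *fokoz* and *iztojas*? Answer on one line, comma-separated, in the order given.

The pattern is voicing of the final consonant: -bog when the stem ends in a voiceless consonant (*simweh*, *dah*, *imih*, *ijsas*); -i when the stem ends in a voiced consonant (*matbez*, *kab*).
*fokoz*: final consonant = /z/, voiced → -i → *fokozi*.
*iztojas* — final consonant /s/ (voiceless) → -bog → *iztojasbog*.

fokozi, iztojasbog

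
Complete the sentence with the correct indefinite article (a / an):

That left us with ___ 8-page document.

The indefinite article is chosen by the initial *sound* of the following word, not its spelling.
The number *8* is spoken "eight", beginning with /eɪt/ — a vowel sound.
So the article is *an*: That left us with an 8-page document.

an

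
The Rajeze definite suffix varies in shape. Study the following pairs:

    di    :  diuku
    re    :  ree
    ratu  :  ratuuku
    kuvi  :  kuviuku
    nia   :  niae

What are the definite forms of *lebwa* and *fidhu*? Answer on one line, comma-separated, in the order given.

lebwae, fidhuuku

The pattern is height harmony: -uku when the last vowel of the stem is a high vowel (*di*, *ratu*, *kuvi*); -e when the last vowel of the stem is a non-high vowel (*re*, *nia*).
The last vowel of *lebwa* is /a/, which is a non-high vowel, so the suffix is -e, giving *lebwae*.
*fidhu*: last vowel = /u/, a high vowel → -uku → *fidhuuku*.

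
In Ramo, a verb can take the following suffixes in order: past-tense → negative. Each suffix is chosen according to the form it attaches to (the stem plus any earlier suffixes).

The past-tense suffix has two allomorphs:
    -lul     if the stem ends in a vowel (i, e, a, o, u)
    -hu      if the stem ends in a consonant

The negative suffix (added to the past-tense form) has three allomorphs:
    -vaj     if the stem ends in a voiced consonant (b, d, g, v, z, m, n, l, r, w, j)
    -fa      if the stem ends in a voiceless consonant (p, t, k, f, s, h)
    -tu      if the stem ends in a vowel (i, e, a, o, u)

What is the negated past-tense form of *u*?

Since the final sound of *u* is /u/ (a vowel), it takes -lul, giving *ulul*.
The past-tense form *ulul*: final sound = /l/, a voiced consonant → -vaj → *ululvaj*.

ululvaj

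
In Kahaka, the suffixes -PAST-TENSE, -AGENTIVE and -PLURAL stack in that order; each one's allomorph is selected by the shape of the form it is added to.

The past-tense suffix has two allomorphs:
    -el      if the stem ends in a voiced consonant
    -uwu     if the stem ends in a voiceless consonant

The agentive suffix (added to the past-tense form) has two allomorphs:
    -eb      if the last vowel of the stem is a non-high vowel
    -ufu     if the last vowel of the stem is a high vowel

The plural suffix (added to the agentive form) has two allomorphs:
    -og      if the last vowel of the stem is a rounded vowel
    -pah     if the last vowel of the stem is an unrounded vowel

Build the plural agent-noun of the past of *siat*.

siatuwuufuog

Since the final consonant of *siat* is /t/ (voiceless), it takes -uwu, giving *siatuwu*.
Since the last vowel of the past-tense form *siatuwu* is /u/ (a high vowel), it takes -ufu, giving *siatuwuufu*.
The last vowel of the agentive form *siatuwuufu* is /u/, which is a rounded vowel, so the plural suffix is -og, giving *siatuwuufuog*.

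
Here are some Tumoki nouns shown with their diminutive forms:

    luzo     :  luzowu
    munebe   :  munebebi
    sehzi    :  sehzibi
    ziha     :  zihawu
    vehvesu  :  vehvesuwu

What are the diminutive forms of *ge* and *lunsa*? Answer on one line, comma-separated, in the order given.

The pattern is front/back vowel harmony: -bi when the last vowel of the stem is a front vowel (*munebe*, *sehzi*); -wu when the last vowel of the stem is a back vowel (*luzo*, *ziha*, *vehvesu*).
Since the last vowel of *ge* is /e/ (a front vowel), it takes -bi, giving *gebi*.
The last vowel of *lunsa* is /a/, which is a back vowel, so the suffix is -wu, giving *lunsawu*.

gebi, lunsawu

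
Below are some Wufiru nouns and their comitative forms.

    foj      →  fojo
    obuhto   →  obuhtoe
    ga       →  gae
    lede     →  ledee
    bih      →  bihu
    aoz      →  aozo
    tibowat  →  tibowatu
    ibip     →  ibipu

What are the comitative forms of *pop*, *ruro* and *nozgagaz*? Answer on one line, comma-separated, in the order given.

Looking at the final sound of each stem: -u when the stem ends in a voiceless consonant (*bih*, *tibowat*, *ibip*); -o when the stem ends in a voiced consonant (*foj*, *aoz*); -e when the stem ends in a vowel (*obuhto*, *ga*, *lede*).
Since the final sound of *pop* is /p/ (a voiceless consonant), it takes -u, giving *popu*.
*ruro* — final sound /o/ (a vowel) → -e → *ruroe*.
*nozgagaz* — final sound /z/ (a voiced consonant) → -o → *nozgagazo*.

popu, ruroe, nozgagazo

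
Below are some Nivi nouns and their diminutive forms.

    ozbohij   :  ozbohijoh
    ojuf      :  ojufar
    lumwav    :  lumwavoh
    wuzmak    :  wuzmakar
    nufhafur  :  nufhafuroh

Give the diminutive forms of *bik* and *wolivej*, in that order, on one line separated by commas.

bikar, wolivejoh

Looking at the final consonant of each stem: -ar when the stem ends in a voiceless consonant (*ojuf*, *wuzmak*); -oh when the stem ends in a voiced consonant (*ozbohij*, *lumwav*, *nufhafur*).
*bik* — final consonant /k/ (voiceless) → -ar → *bikar*.
The final consonant of *wolivej* is /j/, which is voiced, so the suffix is -oh, giving *wolivejoh*.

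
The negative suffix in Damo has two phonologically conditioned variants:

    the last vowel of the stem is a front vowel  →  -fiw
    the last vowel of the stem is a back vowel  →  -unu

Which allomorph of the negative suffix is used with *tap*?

*tap*: last vowel = /a/, a back vowel → -unu.

-unu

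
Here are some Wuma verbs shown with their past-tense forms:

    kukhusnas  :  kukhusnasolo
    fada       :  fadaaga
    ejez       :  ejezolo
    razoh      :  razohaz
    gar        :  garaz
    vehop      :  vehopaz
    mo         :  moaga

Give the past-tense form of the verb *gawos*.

The pattern is sibilance of the final sound: -olo when the stem ends in a sibilant (*kukhusnas*, *ejez*); -az when the stem ends in a non-sibilant consonant (*razoh*, *gar*, *vehop*); -aga when the stem ends in a vowel (*fada*, *mo*).
Since the final sound of *gawos* is /s/ (a sibilant), it takes -olo, giving *gawosolo*.

gawosolo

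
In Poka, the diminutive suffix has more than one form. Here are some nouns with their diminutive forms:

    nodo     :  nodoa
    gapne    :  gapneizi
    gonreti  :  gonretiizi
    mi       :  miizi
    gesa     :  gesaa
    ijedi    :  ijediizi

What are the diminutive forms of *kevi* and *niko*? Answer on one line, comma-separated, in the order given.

The pattern is front/back vowel harmony: -izi when the last vowel of the stem is a front vowel (*gapne*, *gonreti*, *mi*, *ijedi*); -a when the last vowel of the stem is a back vowel (*nodo*, *gesa*).
Since the last vowel of *kevi* is /i/ (a front vowel), it takes -izi, giving *keviizi*.
*niko*: last vowel = /o/, a back vowel → -a → *nikoa*.

keviizi, nikoa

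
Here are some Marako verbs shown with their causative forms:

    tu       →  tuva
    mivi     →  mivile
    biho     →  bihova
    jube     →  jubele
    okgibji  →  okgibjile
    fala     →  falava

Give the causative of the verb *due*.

duele

Looking at the last vowel of each stem: -le when the last vowel of the stem is a front vowel (*mivi*, *jube*, *okgibji*); -va when the last vowel of the stem is a back vowel (*tu*, *biho*, *fala*).
Since the last vowel of *due* is /e/ (a front vowel), it takes -le, giving *duele*.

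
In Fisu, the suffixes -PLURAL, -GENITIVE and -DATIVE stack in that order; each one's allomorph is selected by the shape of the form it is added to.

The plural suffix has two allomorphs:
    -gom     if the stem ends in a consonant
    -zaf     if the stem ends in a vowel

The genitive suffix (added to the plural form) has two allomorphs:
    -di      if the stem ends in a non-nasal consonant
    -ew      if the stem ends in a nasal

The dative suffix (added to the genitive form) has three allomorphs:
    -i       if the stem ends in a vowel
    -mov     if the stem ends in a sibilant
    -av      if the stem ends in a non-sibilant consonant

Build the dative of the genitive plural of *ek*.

ekgomewav

Since the final sound of *ek* is /k/ (a consonant), it takes -gom, giving *ekgom*.
Since the final consonant of the plural form *ekgom* is /m/ (a nasal), it takes -ew, giving *ekgomew*.
The final sound of the genitive form *ekgomew* is /w/, which is a non-sibilant consonant, so the dative suffix is -av, giving *ekgomewav*.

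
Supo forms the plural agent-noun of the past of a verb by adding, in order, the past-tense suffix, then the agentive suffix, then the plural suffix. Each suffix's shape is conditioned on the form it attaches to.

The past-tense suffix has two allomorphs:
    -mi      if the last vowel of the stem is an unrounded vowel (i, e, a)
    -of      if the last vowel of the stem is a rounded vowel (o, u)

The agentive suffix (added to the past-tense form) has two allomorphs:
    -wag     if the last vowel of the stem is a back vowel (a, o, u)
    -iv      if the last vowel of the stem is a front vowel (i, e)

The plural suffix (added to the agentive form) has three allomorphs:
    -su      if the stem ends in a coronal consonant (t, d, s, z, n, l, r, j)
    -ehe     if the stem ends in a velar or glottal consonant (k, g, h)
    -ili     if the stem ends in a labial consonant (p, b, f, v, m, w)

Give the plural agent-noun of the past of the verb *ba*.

bamiivili

Since the last vowel of *ba* is /a/ (an unrounded vowel), it takes -mi, giving *bami*.
The past-tense form *bami* — last vowel /i/ (a front vowel) → -iv → *bamiiv*.
The final consonant of the agentive form *bamiiv* is /v/, which is labial, so the plural suffix is -ili, giving *bamiivili*.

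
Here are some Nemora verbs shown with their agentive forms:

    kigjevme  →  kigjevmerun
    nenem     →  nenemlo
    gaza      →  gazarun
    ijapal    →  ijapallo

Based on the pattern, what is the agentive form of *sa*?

The suffix is conditioned by the final sound: -lo when the stem ends in a consonant (*nenem*, *ijapal*); -run when the stem ends in a vowel (*kigjevme*, *gaza*).
The final sound of *sa* is /a/, which is a vowel, so the suffix is -run, giving *sarun*.

sarun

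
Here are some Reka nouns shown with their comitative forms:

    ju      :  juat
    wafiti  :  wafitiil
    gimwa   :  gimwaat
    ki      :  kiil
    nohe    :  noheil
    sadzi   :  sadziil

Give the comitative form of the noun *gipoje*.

gipojeil

The pattern is front/back vowel harmony: -il when the last vowel of the stem is a front vowel (*wafiti*, *ki*, *nohe*, *sadzi*); -at when the last vowel of the stem is a back vowel (*ju*, *gimwa*).
The last vowel of *gipoje* is /e/, which is a front vowel, so the suffix is -il, giving *gipojeil*.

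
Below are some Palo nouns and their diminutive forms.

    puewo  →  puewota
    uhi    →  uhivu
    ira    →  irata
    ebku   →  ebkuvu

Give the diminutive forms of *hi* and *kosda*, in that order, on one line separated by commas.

hivu, kosdata

Looking at the last vowel of each stem: -vu when the last vowel of the stem is a high vowel (*uhi*, *ebku*); -ta when the last vowel of the stem is a non-high vowel (*puewo*, *ira*).
The last vowel of *hi* is /i/, which is a high vowel, so the suffix is -vu, giving *hivu*.
Since the last vowel of *kosda* is /a/ (a non-high vowel), it takes -ta, giving *kosdata*.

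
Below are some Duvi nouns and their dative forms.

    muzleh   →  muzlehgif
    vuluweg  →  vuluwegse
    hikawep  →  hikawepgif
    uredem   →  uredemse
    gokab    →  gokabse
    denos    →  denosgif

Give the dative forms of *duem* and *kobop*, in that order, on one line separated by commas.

duemse, kobopgif

The suffix is conditioned by the final consonant: -gif when the stem ends in a voiceless consonant (*muzleh*, *hikawep*, *denos*); -se when the stem ends in a voiced consonant (*vuluweg*, *uredem*, *gokab*).
The final consonant of *duem* is /m/, which is voiced, so the suffix is -se, giving *duemse*.
The final consonant of *kobop* is /p/, which is voiceless, so the suffix is -gif, giving *kobopgif*.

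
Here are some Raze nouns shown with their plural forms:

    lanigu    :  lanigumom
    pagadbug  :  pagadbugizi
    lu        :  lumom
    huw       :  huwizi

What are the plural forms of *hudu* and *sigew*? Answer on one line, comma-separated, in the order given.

hudumom, sigewizi

The pattern is consonant vs. vowel: -izi when the stem ends in a consonant (*pagadbug*, *huw*); -mom when the stem ends in a vowel (*lanigu*, *lu*).
Since the final sound of *hudu* is /u/ (a vowel), it takes -mom, giving *hudumom*.
The final sound of *sigew* is /w/, which is a consonant, so the suffix is -izi, giving *sigewizi*.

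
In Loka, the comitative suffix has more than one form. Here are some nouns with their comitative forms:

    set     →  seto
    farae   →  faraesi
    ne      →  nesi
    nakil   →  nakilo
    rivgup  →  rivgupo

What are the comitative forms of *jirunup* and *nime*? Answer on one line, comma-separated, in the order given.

jirunupo, nimesi

The alternation tracks the final sound of the stem — -o when the stem ends in a consonant (*set*, *nakil*, *rivgup*); -si when the stem ends in a vowel (*farae*, *ne*).
*jirunup* — final sound /p/ (a consonant) → -o → *jirunupo*.
*nime* — final sound /e/ (a vowel) → -si → *nimesi*.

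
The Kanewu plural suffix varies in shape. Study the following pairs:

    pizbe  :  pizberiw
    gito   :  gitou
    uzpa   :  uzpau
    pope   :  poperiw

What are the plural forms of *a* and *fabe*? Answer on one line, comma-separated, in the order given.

The pattern is front/back vowel harmony: -riw when the last vowel of the stem is a front vowel (*pizbe*, *pope*); -u when the last vowel of the stem is a back vowel (*gito*, *uzpa*).
Since the last vowel of *a* is /a/ (a back vowel), it takes -u, giving *au*.
Since the last vowel of *fabe* is /e/ (a front vowel), it takes -riw, giving *faberiw*.

au, faberiw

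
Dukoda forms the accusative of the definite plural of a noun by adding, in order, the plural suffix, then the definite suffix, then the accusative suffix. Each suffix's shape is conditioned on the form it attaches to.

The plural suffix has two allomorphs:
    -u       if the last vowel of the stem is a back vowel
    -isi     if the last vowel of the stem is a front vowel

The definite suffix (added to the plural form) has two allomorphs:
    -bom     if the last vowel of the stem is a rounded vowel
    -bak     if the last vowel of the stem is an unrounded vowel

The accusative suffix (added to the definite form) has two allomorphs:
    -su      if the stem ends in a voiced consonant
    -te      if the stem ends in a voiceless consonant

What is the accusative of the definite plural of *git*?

gitisibakte

Since the last vowel of *git* is /i/ (a front vowel), it takes -isi, giving *gitisi*.
The last vowel of the plural form *gitisi* is /i/, which is an unrounded vowel, so the definite suffix is -bak, giving *gitisibak*.
The final consonant of the definite form *gitisibak* is /k/, which is voiceless, so the accusative suffix is -te, giving *gitisibakte*.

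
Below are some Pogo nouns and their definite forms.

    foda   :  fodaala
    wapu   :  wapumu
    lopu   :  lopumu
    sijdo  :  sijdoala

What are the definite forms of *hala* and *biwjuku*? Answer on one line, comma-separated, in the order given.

The pattern is height harmony: -mu when the last vowel of the stem is a high vowel (*wapu*, *lopu*); -ala when the last vowel of the stem is a non-high vowel (*foda*, *sijdo*).
Since the last vowel of *hala* is /a/ (a non-high vowel), it takes -ala, giving *halaala*.
*biwjuku* — last vowel /u/ (a high vowel) → -mu → *biwjukumu*.

halaala, biwjukumu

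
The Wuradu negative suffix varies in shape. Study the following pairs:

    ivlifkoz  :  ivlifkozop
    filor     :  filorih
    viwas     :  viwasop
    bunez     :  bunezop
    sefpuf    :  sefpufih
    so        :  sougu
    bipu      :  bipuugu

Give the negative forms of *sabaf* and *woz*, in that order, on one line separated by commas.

Looking at the final sound of each stem: -op when the stem ends in a sibilant (*ivlifkoz*, *viwas*, *bunez*); -ih when the stem ends in a non-sibilant consonant (*filor*, *sefpuf*); -ugu when the stem ends in a vowel (*so*, *bipu*).
*sabaf* — final sound /f/ (a non-sibilant consonant) → -ih → *sabafih*.
The final sound of *woz* is /z/, which is a sibilant, so the suffix is -op, giving *wozop*.

sabafih, wozop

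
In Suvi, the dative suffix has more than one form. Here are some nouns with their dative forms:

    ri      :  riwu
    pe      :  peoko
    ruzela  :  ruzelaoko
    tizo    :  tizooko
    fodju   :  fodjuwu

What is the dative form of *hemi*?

Looking at the last vowel of each stem: -wu when the last vowel of the stem is a high vowel (*ri*, *fodju*); -oko when the last vowel of the stem is a non-high vowel (*pe*, *ruzela*, *tizo*).
The last vowel of *hemi* is /i/, which is a high vowel, so the suffix is -wu, giving *hemiwu*.

hemiwu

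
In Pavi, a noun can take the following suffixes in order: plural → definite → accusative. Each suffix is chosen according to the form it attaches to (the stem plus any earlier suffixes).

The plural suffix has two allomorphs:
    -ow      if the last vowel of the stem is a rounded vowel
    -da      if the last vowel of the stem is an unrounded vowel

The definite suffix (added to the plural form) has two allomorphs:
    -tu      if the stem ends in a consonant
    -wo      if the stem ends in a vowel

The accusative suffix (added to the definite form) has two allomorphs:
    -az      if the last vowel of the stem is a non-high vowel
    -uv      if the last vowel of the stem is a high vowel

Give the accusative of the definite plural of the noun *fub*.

Since the last vowel of *fub* is /u/ (a rounded vowel), it takes -ow, giving *fubow*.
The plural form *fubow* — final sound /w/ (a consonant) → -tu → *fubowtu*.
The last vowel of the definite form *fubowtu* is /u/, which is a high vowel, so the accusative suffix is -uv, giving *fubowtuuv*.

fubowtuuv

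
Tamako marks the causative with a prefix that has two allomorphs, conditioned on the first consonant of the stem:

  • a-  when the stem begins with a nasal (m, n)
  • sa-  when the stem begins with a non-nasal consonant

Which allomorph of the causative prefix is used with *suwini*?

sa-

*suwini*: first consonant = /s/, non-nasal → sa-.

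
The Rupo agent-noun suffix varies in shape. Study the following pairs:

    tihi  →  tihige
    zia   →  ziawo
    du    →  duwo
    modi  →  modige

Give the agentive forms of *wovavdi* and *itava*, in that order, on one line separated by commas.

The suffix is conditioned by the last vowel: -ge when the last vowel of the stem is a front vowel (*tihi*, *modi*); -wo when the last vowel of the stem is a back vowel (*zia*, *du*).
*wovavdi* — last vowel /i/ (a front vowel) → -ge → *wovavdige*.
*itava* — last vowel /a/ (a back vowel) → -wo → *itavawo*.

wovavdige, itavawo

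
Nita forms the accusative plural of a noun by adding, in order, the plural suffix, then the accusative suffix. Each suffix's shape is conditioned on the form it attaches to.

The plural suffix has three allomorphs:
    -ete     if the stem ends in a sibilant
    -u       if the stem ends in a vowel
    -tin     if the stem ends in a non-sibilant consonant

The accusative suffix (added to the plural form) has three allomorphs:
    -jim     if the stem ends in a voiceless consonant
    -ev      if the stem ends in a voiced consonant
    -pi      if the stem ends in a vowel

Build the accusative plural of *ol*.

*ol* — final sound /l/ (a non-sibilant consonant) → -tin → *oltin*.
Since the final sound of the plural form *oltin* is /n/ (a voiced consonant), it takes -ev, giving *oltinev*.

oltinev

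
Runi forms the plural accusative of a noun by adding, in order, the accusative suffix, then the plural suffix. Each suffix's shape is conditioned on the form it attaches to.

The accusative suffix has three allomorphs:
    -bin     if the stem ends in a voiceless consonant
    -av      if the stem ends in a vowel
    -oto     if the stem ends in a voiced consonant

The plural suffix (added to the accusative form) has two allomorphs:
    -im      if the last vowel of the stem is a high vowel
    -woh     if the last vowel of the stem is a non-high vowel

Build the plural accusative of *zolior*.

zoliorotowoh

Since the final sound of *zolior* is /r/ (a voiced consonant), it takes -oto, giving *zolioroto*.
The last vowel of the accusative form *zolioroto* is /o/, which is a non-high vowel, so the plural suffix is -woh, giving *zoliorotowoh*.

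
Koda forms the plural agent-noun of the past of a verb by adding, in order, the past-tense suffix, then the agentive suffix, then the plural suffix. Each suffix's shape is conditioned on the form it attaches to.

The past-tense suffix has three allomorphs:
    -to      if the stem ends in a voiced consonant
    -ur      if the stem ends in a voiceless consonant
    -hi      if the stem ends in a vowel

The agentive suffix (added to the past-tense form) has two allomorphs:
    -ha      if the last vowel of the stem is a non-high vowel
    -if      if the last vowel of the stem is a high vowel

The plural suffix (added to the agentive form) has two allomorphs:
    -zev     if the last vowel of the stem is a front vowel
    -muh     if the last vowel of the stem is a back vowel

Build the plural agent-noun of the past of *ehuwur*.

ehuwurtohamuh

*ehuwur* — final sound /r/ (a voiced consonant) → -to → *ehuwurto*.
The last vowel of the past-tense form *ehuwurto* is /o/, which is a non-high vowel, so the agentive suffix is -ha, giving *ehuwurtoha*.
The agentive form *ehuwurtoha*: last vowel = /a/, a back vowel → -muh → *ehuwurtohamuh*.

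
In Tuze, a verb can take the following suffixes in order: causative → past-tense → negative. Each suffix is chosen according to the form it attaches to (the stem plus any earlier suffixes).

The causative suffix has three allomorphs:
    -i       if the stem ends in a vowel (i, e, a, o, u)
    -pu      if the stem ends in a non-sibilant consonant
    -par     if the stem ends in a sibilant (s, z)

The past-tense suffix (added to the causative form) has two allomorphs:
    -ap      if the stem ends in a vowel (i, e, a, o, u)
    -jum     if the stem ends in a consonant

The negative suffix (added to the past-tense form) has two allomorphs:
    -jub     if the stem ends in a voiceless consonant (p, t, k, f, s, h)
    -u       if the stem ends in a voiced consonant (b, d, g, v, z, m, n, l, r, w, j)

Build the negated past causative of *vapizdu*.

*vapizdu*: final sound = /u/, a vowel → -i → *vapizdui*.
Since the final sound of the causative form *vapizdui* is /i/ (a vowel), it takes -ap, giving *vapizduiap*.
The final consonant of the past-tense form *vapizduiap* is /p/, which is voiceless, so the negative suffix is -jub, giving *vapizduiapjub*.

vapizduiapjub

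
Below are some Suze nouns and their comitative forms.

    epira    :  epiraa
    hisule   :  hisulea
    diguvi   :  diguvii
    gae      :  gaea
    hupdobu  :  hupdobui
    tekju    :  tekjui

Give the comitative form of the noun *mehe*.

mehea

Looking at the last vowel of each stem: -i when the last vowel of the stem is a high vowel (*diguvi*, *hupdobu*, *tekju*); -a when the last vowel of the stem is a non-high vowel (*epira*, *hisule*, *gae*).
*mehe* — last vowel /e/ (a non-high vowel) → -a → *mehea*.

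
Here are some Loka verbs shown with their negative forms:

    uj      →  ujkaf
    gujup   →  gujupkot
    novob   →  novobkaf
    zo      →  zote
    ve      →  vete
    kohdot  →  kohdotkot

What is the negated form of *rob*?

The alternation tracks the final sound of the stem — -kot when the stem ends in a voiceless consonant (*gujup*, *kohdot*); -kaf when the stem ends in a voiced consonant (*uj*, *novob*); -te when the stem ends in a vowel (*zo*, *ve*).
*rob* — final sound /b/ (a voiced consonant) → -kaf → *robkaf*.

robkaf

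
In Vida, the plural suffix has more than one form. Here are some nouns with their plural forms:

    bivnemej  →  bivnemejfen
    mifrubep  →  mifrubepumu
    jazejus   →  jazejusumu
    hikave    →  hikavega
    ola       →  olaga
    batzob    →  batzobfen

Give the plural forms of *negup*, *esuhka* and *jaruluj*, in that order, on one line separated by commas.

negupumu, esuhkaga, jarulujfen

The suffix is conditioned by the final sound: -umu when the stem ends in a voiceless consonant (*mifrubep*, *jazejus*); -fen when the stem ends in a voiced consonant (*bivnemej*, *batzob*); -ga when the stem ends in a vowel (*hikave*, *ola*).
*negup*: final sound = /p/, a voiceless consonant → -umu → *negupumu*.
*esuhka* — final sound /a/ (a vowel) → -ga → *esuhkaga*.
*jaruluj*: final sound = /j/, a voiced consonant → -fen → *jarulujfen*.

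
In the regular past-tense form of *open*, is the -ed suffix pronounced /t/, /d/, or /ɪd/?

/d/

The stem *open* ends in a voiced sound other than /d/.
The -ed suffix is realized as /ɪd/ after /t, d/; as /t/ after other voiceless consonants; and as /d/ after other voiced sounds.
So -ed on *open* is pronounced /d/.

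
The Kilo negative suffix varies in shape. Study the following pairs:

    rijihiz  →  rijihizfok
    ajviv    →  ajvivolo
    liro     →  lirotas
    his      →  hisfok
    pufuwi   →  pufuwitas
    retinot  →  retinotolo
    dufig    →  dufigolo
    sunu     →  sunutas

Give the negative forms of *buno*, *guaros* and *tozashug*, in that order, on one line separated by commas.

The suffix is conditioned by the final sound: -fok when the stem ends in a sibilant (*rijihiz*, *his*); -olo when the stem ends in a non-sibilant consonant (*ajviv*, *retinot*, *dufig*); -tas when the stem ends in a vowel (*liro*, *pufuwi*, *sunu*).
The final sound of *buno* is /o/, which is a vowel, so the suffix is -tas, giving *bunotas*.
*guaros* — final sound /s/ (a sibilant) → -fok → *guarosfok*.
Since the final sound of *tozashug* is /g/ (a non-sibilant consonant), it takes -olo, giving *tozashugolo*.

bunotas, guarosfok, tozashugolo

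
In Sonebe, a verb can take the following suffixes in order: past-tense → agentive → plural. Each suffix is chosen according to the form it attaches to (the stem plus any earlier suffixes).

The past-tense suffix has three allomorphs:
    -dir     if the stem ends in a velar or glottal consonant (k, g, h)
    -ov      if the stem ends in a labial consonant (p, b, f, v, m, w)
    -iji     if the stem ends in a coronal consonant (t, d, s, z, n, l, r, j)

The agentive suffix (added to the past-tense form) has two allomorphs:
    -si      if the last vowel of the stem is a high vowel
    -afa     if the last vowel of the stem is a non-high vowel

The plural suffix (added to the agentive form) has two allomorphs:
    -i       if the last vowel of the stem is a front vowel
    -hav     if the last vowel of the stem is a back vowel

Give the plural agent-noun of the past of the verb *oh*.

The final consonant of *oh* is /h/, which is velar/glottal, so the past-tense suffix is -dir, giving *ohdir*.
Since the last vowel of the past-tense form *ohdir* is /i/ (a high vowel), it takes -si, giving *ohdirsi*.
The last vowel of the agentive form *ohdirsi* is /i/, which is a front vowel, so the plural suffix is -i, giving *ohdirsii*.

ohdirsii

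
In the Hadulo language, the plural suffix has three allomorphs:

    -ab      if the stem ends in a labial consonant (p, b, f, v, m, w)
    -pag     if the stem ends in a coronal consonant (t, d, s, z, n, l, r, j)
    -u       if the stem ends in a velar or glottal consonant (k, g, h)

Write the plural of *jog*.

Since the final consonant of *jog* is /g/ (velar/glottal), it takes -u, giving *jogu*.

jogu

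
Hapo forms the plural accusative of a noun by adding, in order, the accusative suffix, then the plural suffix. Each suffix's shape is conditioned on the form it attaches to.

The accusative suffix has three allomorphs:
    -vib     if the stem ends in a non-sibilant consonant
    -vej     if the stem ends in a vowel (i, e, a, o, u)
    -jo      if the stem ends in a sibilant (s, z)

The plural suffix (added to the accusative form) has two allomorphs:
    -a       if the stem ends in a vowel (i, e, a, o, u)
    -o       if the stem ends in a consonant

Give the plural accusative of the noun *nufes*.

*nufes*: final sound = /s/, a sibilant → -jo → *nufesjo*.
The accusative form *nufesjo*: final sound = /o/, a vowel → -a → *nufesjoa*.

nufesjoa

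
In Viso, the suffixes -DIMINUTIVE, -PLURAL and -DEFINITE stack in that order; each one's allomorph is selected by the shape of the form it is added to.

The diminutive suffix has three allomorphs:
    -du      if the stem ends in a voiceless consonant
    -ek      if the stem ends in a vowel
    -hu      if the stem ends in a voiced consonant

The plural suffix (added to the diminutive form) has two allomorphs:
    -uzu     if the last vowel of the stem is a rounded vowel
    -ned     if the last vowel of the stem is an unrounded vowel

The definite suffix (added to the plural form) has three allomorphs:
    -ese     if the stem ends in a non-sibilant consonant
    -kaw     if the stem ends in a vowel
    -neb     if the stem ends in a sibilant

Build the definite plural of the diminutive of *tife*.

tifeeknedese

Since the final sound of *tife* is /e/ (a vowel), it takes -ek, giving *tifeek*.
The last vowel of the diminutive form *tifeek* is /e/, which is an unrounded vowel, so the plural suffix is -ned, giving *tifeekned*.
Since the final sound of the plural form *tifeekned* is /d/ (a non-sibilant consonant), it takes -ese, giving *tifeeknedese*.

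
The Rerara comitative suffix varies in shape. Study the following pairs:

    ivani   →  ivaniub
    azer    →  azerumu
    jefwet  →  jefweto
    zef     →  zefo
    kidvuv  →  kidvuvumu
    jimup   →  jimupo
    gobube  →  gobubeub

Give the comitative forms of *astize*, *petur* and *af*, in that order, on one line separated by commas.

The suffix is conditioned by the final sound: -o when the stem ends in a voiceless consonant (*jefwet*, *zef*, *jimup*); -umu when the stem ends in a voiced consonant (*azer*, *kidvuv*); -ub when the stem ends in a vowel (*ivani*, *gobube*).
The final sound of *astize* is /e/, which is a vowel, so the suffix is -ub, giving *astizeub*.
Since the final sound of *petur* is /r/ (a voiced consonant), it takes -umu, giving *peturumu*.
Since the final sound of *af* is /f/ (a voiceless consonant), it takes -o, giving *afo*.

astizeub, peturumu, afo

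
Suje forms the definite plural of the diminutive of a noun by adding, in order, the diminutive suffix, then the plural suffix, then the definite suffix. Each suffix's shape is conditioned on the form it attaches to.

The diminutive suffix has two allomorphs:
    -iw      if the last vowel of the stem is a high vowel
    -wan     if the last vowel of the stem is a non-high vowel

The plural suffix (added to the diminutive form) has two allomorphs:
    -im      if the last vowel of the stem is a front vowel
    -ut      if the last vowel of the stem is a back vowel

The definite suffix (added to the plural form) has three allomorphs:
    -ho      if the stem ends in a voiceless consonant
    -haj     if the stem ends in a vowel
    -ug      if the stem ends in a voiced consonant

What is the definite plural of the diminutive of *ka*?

kawanutho

Since the last vowel of *ka* is /a/ (a non-high vowel), it takes -wan, giving *kawan*.
Since the last vowel of the diminutive form *kawan* is /a/ (a back vowel), it takes -ut, giving *kawanut*.
The plural form *kawanut*: final sound = /t/, a voiceless consonant → -ho → *kawanutho*.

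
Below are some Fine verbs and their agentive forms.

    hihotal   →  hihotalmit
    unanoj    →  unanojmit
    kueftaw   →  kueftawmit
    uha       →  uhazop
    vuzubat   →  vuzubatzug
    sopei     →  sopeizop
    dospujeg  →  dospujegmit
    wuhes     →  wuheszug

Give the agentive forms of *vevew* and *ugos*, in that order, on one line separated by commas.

vevewmit, ugoszug

The suffix is conditioned by the final sound: -zug when the stem ends in a voiceless consonant (*vuzubat*, *wuhes*); -mit when the stem ends in a voiced consonant (*hihotal*, *unanoj*, *kueftaw*, *dospujeg*); -zop when the stem ends in a vowel (*uha*, *sopei*).
The final sound of *vevew* is /w/, which is a voiced consonant, so the suffix is -mit, giving *vevewmit*.
*ugos*: final sound = /s/, a voiceless consonant → -zug → *ugoszug*.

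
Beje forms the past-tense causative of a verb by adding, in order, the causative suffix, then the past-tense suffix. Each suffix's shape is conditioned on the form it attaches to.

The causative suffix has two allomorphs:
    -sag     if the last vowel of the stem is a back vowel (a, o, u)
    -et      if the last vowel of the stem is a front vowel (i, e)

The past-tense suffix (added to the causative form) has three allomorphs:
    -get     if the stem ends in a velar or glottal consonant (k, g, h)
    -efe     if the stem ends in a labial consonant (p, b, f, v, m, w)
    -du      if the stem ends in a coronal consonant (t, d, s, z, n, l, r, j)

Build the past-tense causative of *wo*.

wosagget

*wo* — last vowel /o/ (a back vowel) → -sag → *wosag*.
The causative form *wosag*: final consonant = /g/, velar/glottal → -get → *wosagget*.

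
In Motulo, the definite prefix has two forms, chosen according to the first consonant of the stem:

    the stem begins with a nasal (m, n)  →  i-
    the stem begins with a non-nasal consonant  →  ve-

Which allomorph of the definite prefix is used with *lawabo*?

Since the first consonant of *lawabo* is /l/ (non-nasal), it takes ve-.

ve-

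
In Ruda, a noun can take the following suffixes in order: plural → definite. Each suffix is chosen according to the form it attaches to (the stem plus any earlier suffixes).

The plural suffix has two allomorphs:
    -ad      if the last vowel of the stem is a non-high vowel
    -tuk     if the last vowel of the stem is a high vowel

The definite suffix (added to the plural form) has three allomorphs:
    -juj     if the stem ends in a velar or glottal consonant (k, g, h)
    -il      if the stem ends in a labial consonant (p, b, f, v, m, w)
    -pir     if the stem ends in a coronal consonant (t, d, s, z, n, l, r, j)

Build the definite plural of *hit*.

The last vowel of *hit* is /i/, which is a high vowel, so the plural suffix is -tuk, giving *hittuk*.
Since the final consonant of the plural form *hittuk* is /k/ (velar/glottal), it takes -juj, giving *hittukjuj*.

hittukjuj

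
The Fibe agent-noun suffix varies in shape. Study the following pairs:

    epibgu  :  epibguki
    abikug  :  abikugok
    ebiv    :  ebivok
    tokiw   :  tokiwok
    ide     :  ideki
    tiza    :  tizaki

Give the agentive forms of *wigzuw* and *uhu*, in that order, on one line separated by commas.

The suffix is conditioned by the final sound: -ok when the stem ends in a consonant (*abikug*, *ebiv*, *tokiw*); -ki when the stem ends in a vowel (*epibgu*, *ide*, *tiza*).
*wigzuw* — final sound /w/ (a consonant) → -ok → *wigzuwok*.
The final sound of *uhu* is /u/, which is a vowel, so the suffix is -ki, giving *uhuki*.

wigzuwok, uhuki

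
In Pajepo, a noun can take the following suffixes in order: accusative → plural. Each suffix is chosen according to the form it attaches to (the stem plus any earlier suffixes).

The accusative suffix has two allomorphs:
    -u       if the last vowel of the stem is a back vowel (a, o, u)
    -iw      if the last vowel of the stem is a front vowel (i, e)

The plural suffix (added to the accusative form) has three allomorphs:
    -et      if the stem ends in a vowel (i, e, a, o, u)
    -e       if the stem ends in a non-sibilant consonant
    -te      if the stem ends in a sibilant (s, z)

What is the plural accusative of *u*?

uuet

*u*: last vowel = /u/, a back vowel → -u → *uu*.
Since the final sound of the accusative form *uu* is /u/ (a vowel), it takes -et, giving *uuet*.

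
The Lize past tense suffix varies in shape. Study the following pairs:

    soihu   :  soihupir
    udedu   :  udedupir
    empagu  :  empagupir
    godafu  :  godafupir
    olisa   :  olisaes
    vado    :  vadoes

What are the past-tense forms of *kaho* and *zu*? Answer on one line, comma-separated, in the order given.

kahoes, zupir

The alternation tracks the last vowel of the stem — -pir when the last vowel of the stem is a high vowel (*soihu*, *udedu*, *empagu*, *godafu*); -es when the last vowel of the stem is a non-high vowel (*olisa*, *vado*).
*kaho*: last vowel = /o/, a non-high vowel → -es → *kahoes*.
The last vowel of *zu* is /u/, which is a high vowel, so the suffix is -pir, giving *zupir*.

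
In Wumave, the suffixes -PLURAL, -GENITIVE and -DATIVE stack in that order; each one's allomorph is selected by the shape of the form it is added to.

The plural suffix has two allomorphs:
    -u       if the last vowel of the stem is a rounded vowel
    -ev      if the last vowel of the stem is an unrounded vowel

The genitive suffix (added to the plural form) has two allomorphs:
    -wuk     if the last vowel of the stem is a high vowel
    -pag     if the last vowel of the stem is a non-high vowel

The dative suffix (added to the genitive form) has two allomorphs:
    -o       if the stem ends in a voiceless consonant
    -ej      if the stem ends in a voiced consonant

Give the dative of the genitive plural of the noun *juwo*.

juwouwuko

Since the last vowel of *juwo* is /o/ (a rounded vowel), it takes -u, giving *juwou*.
The plural form *juwou*: last vowel = /u/, a high vowel → -wuk → *juwouwuk*.
Since the final consonant of the genitive form *juwouwuk* is /k/ (voiceless), it takes -o, giving *juwouwuko*.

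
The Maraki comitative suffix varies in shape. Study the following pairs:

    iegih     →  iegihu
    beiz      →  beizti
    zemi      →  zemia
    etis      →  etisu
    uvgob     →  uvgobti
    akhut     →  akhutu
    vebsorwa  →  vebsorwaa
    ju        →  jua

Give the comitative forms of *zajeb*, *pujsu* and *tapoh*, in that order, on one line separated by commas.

zajebti, pujsua, tapohu

The alternation tracks the final sound of the stem — -u when the stem ends in a voiceless consonant (*iegih*, *etis*, *akhut*); -ti when the stem ends in a voiced consonant (*beiz*, *uvgob*); -a when the stem ends in a vowel (*zemi*, *vebsorwa*, *ju*).
*zajeb* — final sound /b/ (a voiced consonant) → -ti → *zajebti*.
Since the final sound of *pujsu* is /u/ (a vowel), it takes -a, giving *pujsua*.
*tapoh* — final sound /h/ (a voiceless consonant) → -u → *tapohu*.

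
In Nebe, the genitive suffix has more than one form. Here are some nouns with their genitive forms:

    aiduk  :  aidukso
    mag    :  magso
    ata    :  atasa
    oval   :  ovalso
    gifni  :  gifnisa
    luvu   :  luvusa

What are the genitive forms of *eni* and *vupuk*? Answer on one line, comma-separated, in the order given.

enisa, vupukso

The suffix is conditioned by the final sound: -so when the stem ends in a consonant (*aiduk*, *mag*, *oval*); -sa when the stem ends in a vowel (*ata*, *gifni*, *luvu*).
*eni* — final sound /i/ (a vowel) → -sa → *enisa*.
*vupuk* — final sound /k/ (a consonant) → -so → *vupukso*.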